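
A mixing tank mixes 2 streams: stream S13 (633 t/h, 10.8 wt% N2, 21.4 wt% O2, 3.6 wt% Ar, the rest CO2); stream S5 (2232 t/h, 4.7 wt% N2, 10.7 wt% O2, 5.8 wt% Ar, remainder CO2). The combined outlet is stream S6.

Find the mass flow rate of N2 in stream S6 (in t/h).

N2 out = N2 in = 633×0.108 + 2232×0.047 = 173.27 t/h.

173.3 t/h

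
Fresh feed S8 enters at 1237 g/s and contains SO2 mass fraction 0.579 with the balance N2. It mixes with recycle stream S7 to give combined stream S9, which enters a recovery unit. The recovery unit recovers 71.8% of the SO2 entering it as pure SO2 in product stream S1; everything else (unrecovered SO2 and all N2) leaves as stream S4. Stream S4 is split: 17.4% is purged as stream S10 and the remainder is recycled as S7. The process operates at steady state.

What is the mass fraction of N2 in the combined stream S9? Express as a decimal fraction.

0.762

N2 enters only via S8 and leaves only via the purge: 1237×0.421 = 0.174×(N2 in S4), and the recovery unit passes all N2, so N2 in S9 = N2 in S4 = 2993 g/s.
SO2 in S9: m_A = 1237×0.579 + (1−0.174)·(1−0.718)·m_A, so m_A = 716.22/0.7671 = 933.72 g/s.
S9 = 933.72 + 2993 = 3926.7 g/s.
N2 fraction in S9 = 2993/3926.7 = 0.762.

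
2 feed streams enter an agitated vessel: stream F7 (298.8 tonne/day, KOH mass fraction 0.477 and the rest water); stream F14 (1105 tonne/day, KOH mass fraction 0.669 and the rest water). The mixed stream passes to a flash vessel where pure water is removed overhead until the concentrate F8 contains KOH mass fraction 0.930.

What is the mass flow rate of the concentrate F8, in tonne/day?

948.1 tonne/day

KOH entering = 298.8×0.477 + 1105×0.669 = 881.77 tonne/day.
All KOH reports to F8, so F8 = 881.77/0.930 = 948.14 tonne/day.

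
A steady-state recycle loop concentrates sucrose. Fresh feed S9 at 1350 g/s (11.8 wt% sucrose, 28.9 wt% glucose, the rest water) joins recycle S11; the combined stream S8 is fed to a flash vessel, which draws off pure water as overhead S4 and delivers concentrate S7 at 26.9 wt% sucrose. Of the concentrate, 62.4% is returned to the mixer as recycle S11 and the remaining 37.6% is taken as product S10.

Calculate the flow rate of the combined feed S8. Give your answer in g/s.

Overall sucrose balance (none leaves overhead): sucrose in fresh feed = sucrose in product, i.e. 1350×0.118 = (1−0.624)·S7·0.269.
S7 = 159.3/(0.269×0.376) = 1575 g/s.
Recycle S11 = 0.624×1575 = 982.79 g/s.
Combined feed S8 = 1350 + 982.79 = 2332.8 g/s.

2333 g/s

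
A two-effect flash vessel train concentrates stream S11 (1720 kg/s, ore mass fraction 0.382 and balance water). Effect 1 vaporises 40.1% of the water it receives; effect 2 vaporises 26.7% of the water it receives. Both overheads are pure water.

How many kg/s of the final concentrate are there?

1124 kg/s

water in feed = 1720×0.618 = 1063 kg/s.
After stage 1: water left = (1−0.401)×1063 = 636.71; stream total = 1293.8 kg/s.
After stage 2: water left = (1−0.267)×636.71 = 466.71; final concentrate = 1123.8 kg/s.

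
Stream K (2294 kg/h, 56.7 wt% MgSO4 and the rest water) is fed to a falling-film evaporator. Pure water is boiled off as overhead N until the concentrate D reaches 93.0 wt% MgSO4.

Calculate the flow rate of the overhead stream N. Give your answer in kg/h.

MgSO4 is conserved: 2294×0.567 = 1300.7 kg/h all reports to the concentrate.
Concentrate = 1300.7/(target fraction) = 1398.6 kg/h.
Overhead = 2294 − 1398.6 = 895.4 kg/h.

895.4 kg/h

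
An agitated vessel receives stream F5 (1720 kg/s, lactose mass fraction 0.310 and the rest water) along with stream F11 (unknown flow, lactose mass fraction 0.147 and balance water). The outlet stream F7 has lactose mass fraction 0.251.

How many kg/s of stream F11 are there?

Let F11 be the unknown flow. Total out = 1720 + F11.
lactose balance: 533.2 + 0.147·F11 = 0.251·(1720 + F11)
(0.147 − 0.251)·F11 = 0.251×1720 − 533.2 = -101.48
F11 = -101.48 / -0.104 = 975.77 kg/s

975.8 kg/s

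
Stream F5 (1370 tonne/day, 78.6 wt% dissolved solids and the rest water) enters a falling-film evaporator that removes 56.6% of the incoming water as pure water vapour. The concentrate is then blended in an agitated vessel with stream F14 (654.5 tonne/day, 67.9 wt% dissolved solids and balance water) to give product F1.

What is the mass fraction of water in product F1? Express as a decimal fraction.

Vapour removed = 0.566×0.214×1370 = 165.94 tonne/day; concentrate = 1204.1 tonne/day.
water reaching the mixer = 127.24 (from concentrate) + 654.5×0.321 = 337.33 tonne/day.
Product flow = 1204.1 + 654.5 = 1858.6 tonne/day; water fraction = 0.1815.

0.1815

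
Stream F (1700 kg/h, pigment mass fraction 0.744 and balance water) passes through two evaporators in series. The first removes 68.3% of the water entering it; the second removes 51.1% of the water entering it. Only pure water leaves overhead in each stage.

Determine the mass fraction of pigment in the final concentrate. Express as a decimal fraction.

0.949

water in feed = 1700×0.256 = 435.2 kg/h.
After stage 1: water left = (1−0.683)×435.2 = 137.96; stream total = 1402.8 kg/h.
After stage 2: water left = (1−0.511)×137.96 = 67.462; final concentrate = 1332.3 kg/h.
pigment fraction = 1264.8/1332.3 = 0.949.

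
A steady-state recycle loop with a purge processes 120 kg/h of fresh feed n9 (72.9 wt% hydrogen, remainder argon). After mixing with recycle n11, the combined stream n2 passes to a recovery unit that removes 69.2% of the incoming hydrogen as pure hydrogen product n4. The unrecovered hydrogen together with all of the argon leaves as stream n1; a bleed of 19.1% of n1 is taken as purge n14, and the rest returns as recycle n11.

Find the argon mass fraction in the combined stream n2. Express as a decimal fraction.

argon enters only via n9 and leaves only via the purge: 120×0.271 = 0.191×(argon in n1), and the recovery unit passes all argon, so argon in n2 = argon in n1 = 170.26 kg/h.
hydrogen in n2: m_A = 120×0.729 + (1−0.191)·(1−0.692)·m_A, so m_A = 87.48/0.7508 = 116.51 kg/h.
n2 = 116.51 + 170.26 = 286.77 kg/h.
argon fraction in n2 = 170.26/286.77 = 0.5937.

0.5937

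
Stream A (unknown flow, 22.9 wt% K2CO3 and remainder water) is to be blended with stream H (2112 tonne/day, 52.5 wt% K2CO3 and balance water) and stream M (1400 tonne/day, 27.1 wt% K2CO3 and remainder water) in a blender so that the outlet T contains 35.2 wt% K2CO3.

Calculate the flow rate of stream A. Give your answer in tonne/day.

2049 tonne/day

Let A be the unknown flow. Total out = 3512 + A.
K2CO3 balance: 1488.2 + 0.229·A = 0.352·(3512 + A)
(0.229 − 0.352)·A = 0.352×3512 − 1488.2 = -251.98
A = -251.98 / -0.123 = 2048.6 tonne/day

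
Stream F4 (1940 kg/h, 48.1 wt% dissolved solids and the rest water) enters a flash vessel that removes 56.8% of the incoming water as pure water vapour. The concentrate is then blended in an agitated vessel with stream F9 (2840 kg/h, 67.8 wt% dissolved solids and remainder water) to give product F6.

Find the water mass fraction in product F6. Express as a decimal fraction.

0.3207

Vapour removed = 0.568×0.519×1940 = 571.9 kg/h; concentrate = 1368.1 kg/h.
water reaching the mixer = 434.96 (from concentrate) + 2840×0.322 = 1349.4 kg/h.
Product flow = 1368.1 + 2840 = 4208.1 kg/h; water fraction = 0.3207.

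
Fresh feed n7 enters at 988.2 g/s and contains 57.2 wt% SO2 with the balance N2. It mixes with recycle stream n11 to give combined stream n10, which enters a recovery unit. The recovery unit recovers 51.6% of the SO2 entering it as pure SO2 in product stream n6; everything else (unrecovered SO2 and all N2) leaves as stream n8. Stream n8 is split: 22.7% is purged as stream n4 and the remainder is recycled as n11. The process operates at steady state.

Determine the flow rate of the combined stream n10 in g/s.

N2 enters only via n7 and leaves only via the purge: 988.2×0.428 = 0.227×(N2 in n8), and the recovery unit passes all N2, so N2 in n10 = N2 in n8 = 1863.2 g/s.
SO2 in n10: m_A = 988.2×0.572 + (1−0.227)·(1−0.516)·m_A, so m_A = 565.25/0.6259 = 903.15 g/s.
n10 = 903.15 + 1863.2 = 2766.4 g/s.

2766 g/s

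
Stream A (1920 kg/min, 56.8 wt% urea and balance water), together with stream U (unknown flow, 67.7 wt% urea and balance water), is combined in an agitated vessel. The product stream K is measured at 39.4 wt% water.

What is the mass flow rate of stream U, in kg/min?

1028 kg/min

Let U be the unknown flow. Total out = 1920 + U.
water balance: 829.44 + 0.323·U = 0.394·(1920 + U)
(0.323 − 0.394)·U = 0.394×1920 − 829.44 = -72.96
U = -72.96 / -0.071 = 1027.6 kg/min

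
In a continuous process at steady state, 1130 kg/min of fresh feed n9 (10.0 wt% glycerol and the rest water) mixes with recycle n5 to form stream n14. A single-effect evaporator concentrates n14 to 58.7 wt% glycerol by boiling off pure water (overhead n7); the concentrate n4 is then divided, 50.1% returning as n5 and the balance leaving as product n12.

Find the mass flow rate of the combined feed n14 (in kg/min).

1323 kg/min

Overall glycerol balance (none leaves overhead): glycerol in fresh feed = glycerol in product, i.e. 1130×0.100 = (1−0.501)·n4·0.587.
n4 = 113/(0.587×0.499) = 385.78 kg/min.
Recycle n5 = 0.501×385.78 = 193.28 kg/min.
Combined feed n14 = 1130 + 193.28 = 1323.3 kg/min.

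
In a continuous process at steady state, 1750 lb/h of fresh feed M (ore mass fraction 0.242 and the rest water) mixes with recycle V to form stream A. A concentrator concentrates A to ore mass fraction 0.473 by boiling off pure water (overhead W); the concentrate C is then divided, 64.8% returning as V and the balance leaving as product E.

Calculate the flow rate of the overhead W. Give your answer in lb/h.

854.7 lb/h

Overall ore balance (none leaves overhead): ore in fresh feed = ore in product, i.e. 1750×0.242 = (1−0.648)·C·0.473.
C = 423.5/(0.473×0.352) = 2543.6 lb/h.
Recycle V = 0.648×2543.6 = 1648.3 lb/h.
Combined feed A = 1750 + 1648.3 = 3398.3 lb/h.
Overhead W = A − C = 3398.3 − 2543.6 = 854.65 lb/h.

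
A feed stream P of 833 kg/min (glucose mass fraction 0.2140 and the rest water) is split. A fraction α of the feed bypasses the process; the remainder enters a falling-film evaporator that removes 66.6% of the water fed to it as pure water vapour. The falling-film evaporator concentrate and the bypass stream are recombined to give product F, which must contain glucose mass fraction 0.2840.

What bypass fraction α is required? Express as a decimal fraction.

0.529

All 833×0.214 = 178.26 kg/min of glucose reaches F, so F = 178.26/0.284 = 627.68 kg/min and vapour = 205.32 kg/min.
The evaporator receives (1−α)·833 of feed at 0.786 water and removes 0.666 of that water:
0.666×0.786×(1−α)×833 = 205.32
(1−α) = 205.32/436.06 = 0.4709;  α = 0.5291.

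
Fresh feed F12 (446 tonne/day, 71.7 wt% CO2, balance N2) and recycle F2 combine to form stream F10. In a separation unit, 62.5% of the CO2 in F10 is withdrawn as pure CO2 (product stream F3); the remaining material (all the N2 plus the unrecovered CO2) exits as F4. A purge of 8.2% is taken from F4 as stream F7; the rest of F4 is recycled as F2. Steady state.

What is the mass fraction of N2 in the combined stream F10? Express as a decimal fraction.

0.759

N2 enters only via F12 and leaves only via the purge: 446×0.283 = 0.082×(N2 in F4), and the separation unit passes all N2, so N2 in F10 = N2 in F4 = 1539.2 tonne/day.
CO2 in F10: m_A = 446×0.717 + (1−0.082)·(1−0.625)·m_A, so m_A = 319.78/0.6558 = 487.66 tonne/day.
F10 = 487.66 + 1539.2 = 2026.9 tonne/day.
N2 fraction in F10 = 1539.2/2026.9 = 0.759.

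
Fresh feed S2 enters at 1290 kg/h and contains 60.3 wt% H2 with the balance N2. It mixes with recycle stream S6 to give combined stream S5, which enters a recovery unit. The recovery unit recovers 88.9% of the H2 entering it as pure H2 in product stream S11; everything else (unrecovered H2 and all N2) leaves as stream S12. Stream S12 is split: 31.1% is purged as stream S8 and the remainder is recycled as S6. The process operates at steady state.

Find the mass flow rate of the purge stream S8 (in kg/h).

541.2 kg/h

N2 enters only via S2 and leaves only via the purge: 1290×0.397 = 0.311×(N2 in S12), and the recovery unit passes all N2, so N2 in S5 = N2 in S12 = 1646.7 kg/h.
H2 in S5: m_A = 1290×0.603 + (1−0.311)·(1−0.889)·m_A, so m_A = 777.87/0.9235 = 842.29 kg/h.
S12 = (1−0.889)×842.29 + 1646.7 = 1740.2 kg/h.
Purge S8 = 0.311×1740.2 = 541.21 kg/h.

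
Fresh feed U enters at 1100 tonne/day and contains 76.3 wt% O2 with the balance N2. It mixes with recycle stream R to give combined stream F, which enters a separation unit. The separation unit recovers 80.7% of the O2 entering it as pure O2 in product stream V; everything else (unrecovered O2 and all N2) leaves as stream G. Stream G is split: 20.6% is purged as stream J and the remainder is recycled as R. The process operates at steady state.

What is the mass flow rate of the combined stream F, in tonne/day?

N2 enters only via U and leaves only via the purge: 1100×0.237 = 0.206×(N2 in G), and the separation unit passes all N2, so N2 in F = N2 in G = 1265.5 tonne/day.
O2 in F: m_A = 1100×0.763 + (1−0.206)·(1−0.807)·m_A, so m_A = 839.3/0.8468 = 991.19 tonne/day.
F = 991.19 + 1265.5 = 2256.7 tonne/day.

2257 tonne/day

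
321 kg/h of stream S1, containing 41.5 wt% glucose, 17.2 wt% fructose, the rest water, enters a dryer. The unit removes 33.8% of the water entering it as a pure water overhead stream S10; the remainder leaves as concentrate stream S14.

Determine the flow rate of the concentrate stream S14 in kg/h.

water entering = 321×0.413 = 132.57 kg/h; overhead removed = 0.338×132.57 = 44.81 kg/h.
Concentrate = 321 − 44.81 = 276.19 kg/h.

276.2 kg/h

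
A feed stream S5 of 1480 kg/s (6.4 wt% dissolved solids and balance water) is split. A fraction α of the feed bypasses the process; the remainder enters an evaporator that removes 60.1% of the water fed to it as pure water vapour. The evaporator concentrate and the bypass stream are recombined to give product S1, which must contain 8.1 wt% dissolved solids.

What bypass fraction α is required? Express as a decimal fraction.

0.627

All 1480×0.064 = 94.72 kg/s of dissolved solids reaches S1, so S1 = 94.72/0.081 = 1169.4 kg/s and vapour = 310.62 kg/s.
The evaporator receives (1−α)·1480 of feed at 0.936 water and removes 0.601 of that water:
0.601×0.936×(1−α)×1480 = 310.62
(1−α) = 310.62/832.55 = 0.3731;  α = 0.6269.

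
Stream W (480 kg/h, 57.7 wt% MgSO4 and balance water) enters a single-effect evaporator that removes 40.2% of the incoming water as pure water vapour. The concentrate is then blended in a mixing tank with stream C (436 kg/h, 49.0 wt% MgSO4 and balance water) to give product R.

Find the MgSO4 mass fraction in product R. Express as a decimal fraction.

0.5880

Vapour removed = 0.402×0.423×480 = 81.622 kg/h; concentrate = 398.38 kg/h.
MgSO4 reaching the mixer = 276.96 (from concentrate) + 436×0.490 = 490.6 kg/h.
Product flow = 398.38 + 436 = 834.38 kg/h; MgSO4 fraction = 0.5880.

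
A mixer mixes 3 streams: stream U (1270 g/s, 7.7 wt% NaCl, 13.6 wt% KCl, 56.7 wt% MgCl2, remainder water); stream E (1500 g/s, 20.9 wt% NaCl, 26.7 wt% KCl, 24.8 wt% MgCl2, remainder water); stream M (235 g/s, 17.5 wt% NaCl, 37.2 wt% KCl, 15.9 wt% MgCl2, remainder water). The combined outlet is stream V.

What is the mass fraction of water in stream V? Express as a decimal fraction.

Total flow out = 1270 + 1500 + 235 = 3005 g/s.
water in = 1270×0.220 + 1500×0.276 + 235×0.294 = 762.49 g/s.
water mass fraction in V = 762.49/3005 = 0.254.

0.254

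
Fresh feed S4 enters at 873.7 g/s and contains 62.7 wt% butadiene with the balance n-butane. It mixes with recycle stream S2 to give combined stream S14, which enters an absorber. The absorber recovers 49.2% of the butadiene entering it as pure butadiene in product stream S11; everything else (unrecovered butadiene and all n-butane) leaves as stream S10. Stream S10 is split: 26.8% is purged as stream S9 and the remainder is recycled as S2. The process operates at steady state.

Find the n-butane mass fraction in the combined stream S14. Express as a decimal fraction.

0.582

n-butane enters only via S4 and leaves only via the purge: 873.7×0.373 = 0.268×(n-butane in S10), and the absorber passes all n-butane, so n-butane in S14 = n-butane in S10 = 1216 g/s.
butadiene in S14: m_A = 873.7×0.627 + (1−0.268)·(1−0.492)·m_A, so m_A = 547.81/0.6281 = 872.11 g/s.
S14 = 872.11 + 1216 = 2088.1 g/s.
n-butane fraction in S14 = 1216/2088.1 = 0.582.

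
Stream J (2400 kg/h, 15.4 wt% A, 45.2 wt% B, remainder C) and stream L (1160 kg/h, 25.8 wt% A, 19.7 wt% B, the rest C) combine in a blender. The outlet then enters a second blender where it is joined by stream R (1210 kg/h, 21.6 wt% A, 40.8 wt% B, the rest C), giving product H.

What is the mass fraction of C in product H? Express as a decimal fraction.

Overall, product flow = 4770 kg/h.
C in = 2400×0.394 + 1160×0.545 + 1210×0.376 = 2032.8 kg/h.
C fraction in H = 0.426.

0.426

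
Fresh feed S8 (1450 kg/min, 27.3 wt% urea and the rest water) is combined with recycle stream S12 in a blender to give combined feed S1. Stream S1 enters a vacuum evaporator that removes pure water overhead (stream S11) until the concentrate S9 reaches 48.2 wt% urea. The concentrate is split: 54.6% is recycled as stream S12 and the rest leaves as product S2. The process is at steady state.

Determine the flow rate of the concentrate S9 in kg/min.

1809 kg/min

Overall urea balance (none leaves overhead): urea in fresh feed = urea in product, i.e. 1450×0.273 = (1−0.546)·S9·0.482.
S9 = 395.85/(0.482×0.454) = 1809 kg/min.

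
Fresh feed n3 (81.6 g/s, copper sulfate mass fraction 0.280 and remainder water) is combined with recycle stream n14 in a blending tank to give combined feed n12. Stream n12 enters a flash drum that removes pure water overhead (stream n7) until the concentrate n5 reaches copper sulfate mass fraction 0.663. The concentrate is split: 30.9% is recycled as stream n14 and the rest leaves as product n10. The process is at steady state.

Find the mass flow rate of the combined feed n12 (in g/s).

Overall copper sulfate balance (none leaves overhead): copper sulfate in fresh feed = copper sulfate in product, i.e. 81.6×0.280 = (1−0.309)·n5·0.663.
n5 = 22.848/(0.663×0.691) = 49.872 g/s.
Recycle n14 = 0.309×49.872 = 15.41 g/s.
Combined feed n12 = 81.6 + 15.41 = 97.01 g/s.

97.01 g/s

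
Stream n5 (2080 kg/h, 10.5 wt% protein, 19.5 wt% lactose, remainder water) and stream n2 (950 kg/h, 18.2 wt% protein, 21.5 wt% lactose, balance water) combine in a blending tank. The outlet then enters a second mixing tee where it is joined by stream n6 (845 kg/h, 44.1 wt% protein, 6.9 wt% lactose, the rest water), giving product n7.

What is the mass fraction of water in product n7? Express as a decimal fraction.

0.630

Overall, product flow = 3875 kg/h.
water in = 2080×0.700 + 950×0.603 + 845×0.490 = 2442.9 kg/h.
water fraction in n7 = 0.630.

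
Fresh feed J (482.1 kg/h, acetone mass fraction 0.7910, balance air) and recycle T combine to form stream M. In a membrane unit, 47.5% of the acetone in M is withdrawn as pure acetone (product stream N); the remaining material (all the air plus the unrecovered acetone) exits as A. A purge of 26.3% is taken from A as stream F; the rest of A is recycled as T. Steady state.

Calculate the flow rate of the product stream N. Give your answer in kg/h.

295.5 kg/h

acetone in M: m_A = 482.1×0.791 + (1−0.263)·(1−0.475)·m_A, so m_A = 381.34/0.6131 = 622.01 kg/h.
Product N = 0.475×622.01 = 295.46 kg/h.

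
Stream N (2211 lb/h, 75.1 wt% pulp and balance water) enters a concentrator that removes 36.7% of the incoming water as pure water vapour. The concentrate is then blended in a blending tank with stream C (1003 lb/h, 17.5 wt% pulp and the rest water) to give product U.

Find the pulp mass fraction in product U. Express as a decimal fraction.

0.610

Vapour removed = 0.367×0.249×2211 = 202.05 lb/h; concentrate = 2009 lb/h.
pulp reaching the mixer = 1660.5 (from concentrate) + 1003×0.175 = 1836 lb/h.
Product flow = 2009 + 1003 = 3012 lb/h; pulp fraction = 0.610.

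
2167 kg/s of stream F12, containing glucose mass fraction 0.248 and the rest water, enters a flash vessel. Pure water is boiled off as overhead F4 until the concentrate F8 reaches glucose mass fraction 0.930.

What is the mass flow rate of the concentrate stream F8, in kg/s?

glucose is conserved: 2167×0.248 = 537.42 kg/s all reports to the concentrate.
Concentrate = 537.42/(target fraction) = 577.87 kg/s.

577.9 kg/s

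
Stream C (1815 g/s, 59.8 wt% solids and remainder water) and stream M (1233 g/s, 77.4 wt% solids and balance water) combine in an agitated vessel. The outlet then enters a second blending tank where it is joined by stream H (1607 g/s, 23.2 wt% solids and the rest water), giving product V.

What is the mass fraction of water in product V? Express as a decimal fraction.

Overall, product flow = 4655 g/s.
water in = 1815×0.402 + 1233×0.226 + 1607×0.768 = 2242.5 g/s.
water fraction in V = 0.482.

0.482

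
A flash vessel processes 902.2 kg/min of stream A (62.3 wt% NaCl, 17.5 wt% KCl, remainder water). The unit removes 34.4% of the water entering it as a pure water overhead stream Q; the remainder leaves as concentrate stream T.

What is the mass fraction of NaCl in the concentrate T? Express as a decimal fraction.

NaCl is not removed: 902.2×0.623 = 562.07 kg/min of NaCl enters T.
water entering = 902.2×0.202 = 182.24 kg/min; overhead removed = 0.344×182.24 = 62.692 kg/min.
Concentrate = 902.2 − 62.692 = 839.51 kg/min.
Mass fraction = 562.07/839.51 = 0.670.

0.670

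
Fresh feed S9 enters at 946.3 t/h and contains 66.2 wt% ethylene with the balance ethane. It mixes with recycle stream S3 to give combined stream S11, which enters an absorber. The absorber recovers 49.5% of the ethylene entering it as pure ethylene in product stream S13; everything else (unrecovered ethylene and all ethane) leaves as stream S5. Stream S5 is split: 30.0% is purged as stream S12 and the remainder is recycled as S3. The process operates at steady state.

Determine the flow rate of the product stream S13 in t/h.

ethylene in S11: m_A = 946.3×0.662 + (1−0.300)·(1−0.495)·m_A, so m_A = 626.45/0.6465 = 968.99 t/h.
Product S13 = 0.495×968.99 = 479.65 t/h.

479.6 t/h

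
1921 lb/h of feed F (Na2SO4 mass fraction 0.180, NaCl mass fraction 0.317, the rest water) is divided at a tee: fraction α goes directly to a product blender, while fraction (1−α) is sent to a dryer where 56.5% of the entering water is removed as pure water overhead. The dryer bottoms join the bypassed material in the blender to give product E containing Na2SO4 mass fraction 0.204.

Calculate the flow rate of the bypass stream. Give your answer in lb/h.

All 1921×0.180 = 345.78 lb/h of Na2SO4 reaches E, so E = 345.78/0.204 = 1695 lb/h and vapour = 226 lb/h.
The evaporator receives (1−α)·1921 of feed at 0.503 water and removes 0.565 of that water:
0.565×0.503×(1−α)×1921 = 226
(1−α) = 226/545.94 = 0.4140;  α = 0.5860.
Bypass flow = 0.5860×1921 = 1125.8 lb/h.

1126 lb/h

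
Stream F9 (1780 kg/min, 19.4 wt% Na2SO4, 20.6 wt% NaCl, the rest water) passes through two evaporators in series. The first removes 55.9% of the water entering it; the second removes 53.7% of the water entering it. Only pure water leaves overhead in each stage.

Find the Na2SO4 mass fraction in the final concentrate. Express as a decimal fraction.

0.371

water in feed = 1780×0.600 = 1068 kg/min.
After stage 1: water left = (1−0.559)×1068 = 470.99; stream total = 1183 kg/min.
After stage 2: water left = (1−0.537)×470.99 = 218.07; final concentrate = 930.07 kg/min.
Na2SO4 fraction = 345.32/930.07 = 0.371.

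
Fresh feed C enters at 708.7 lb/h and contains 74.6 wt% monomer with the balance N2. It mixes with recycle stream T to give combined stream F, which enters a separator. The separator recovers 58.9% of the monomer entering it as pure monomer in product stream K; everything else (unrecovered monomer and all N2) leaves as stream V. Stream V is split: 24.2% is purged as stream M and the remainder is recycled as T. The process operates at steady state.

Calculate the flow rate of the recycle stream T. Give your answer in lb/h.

N2 enters only via C and leaves only via the purge: 708.7×0.254 = 0.242×(N2 in V), and the separator passes all N2, so N2 in F = N2 in V = 743.84 lb/h.
monomer in F: m_A = 708.7×0.746 + (1−0.242)·(1−0.589)·m_A, so m_A = 528.69/0.6885 = 767.93 lb/h.
V = (1−0.589)×767.93 + 743.84 = 1059.5 lb/h.
Recycle T = (1−0.242)×1059.5 = 803.07 lb/h.

803.1 lb/h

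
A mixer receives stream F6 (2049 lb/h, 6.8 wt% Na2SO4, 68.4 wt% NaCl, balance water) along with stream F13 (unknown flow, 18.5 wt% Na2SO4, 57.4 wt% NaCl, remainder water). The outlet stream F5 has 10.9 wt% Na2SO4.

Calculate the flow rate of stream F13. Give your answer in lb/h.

1105 lb/h

Let F13 be the unknown flow. Total out = 2049 + F13.
Na2SO4 balance: 139.33 + 0.185·F13 = 0.109·(2049 + F13)
(0.185 − 0.109)·F13 = 0.109×2049 − 139.33 = 84.009
F13 = 84.009 / 0.076 = 1105.4 lb/h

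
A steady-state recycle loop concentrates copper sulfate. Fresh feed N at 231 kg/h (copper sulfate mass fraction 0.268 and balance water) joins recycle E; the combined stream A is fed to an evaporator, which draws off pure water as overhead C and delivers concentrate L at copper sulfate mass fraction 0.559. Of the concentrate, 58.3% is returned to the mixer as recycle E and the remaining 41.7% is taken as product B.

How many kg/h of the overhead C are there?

Overall copper sulfate balance (none leaves overhead): copper sulfate in fresh feed = copper sulfate in product, i.e. 231×0.268 = (1−0.583)·L·0.559.
L = 61.908/(0.559×0.417) = 265.58 kg/h.
Recycle E = 0.583×265.58 = 154.83 kg/h.
Combined feed A = 231 + 154.83 = 385.83 kg/h.
Overhead C = A − L = 385.83 − 265.58 = 120.25 kg/h.

120.3 kg/h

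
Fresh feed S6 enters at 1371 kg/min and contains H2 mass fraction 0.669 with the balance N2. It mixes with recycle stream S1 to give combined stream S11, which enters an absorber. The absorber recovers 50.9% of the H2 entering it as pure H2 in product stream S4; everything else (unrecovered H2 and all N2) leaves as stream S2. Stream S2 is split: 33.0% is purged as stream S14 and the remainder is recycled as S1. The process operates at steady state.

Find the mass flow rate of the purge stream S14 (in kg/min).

675.3 kg/min

N2 enters only via S6 and leaves only via the purge: 1371×0.331 = 0.330×(N2 in S2), and the absorber passes all N2, so N2 in S11 = N2 in S2 = 1375.2 kg/min.
H2 in S11: m_A = 1371×0.669 + (1−0.330)·(1−0.509)·m_A, so m_A = 917.2/0.6710 = 1366.9 kg/min.
S2 = (1−0.509)×1366.9 + 1375.2 = 2046.3 kg/min.
Purge S14 = 0.330×2046.3 = 675.27 kg/min.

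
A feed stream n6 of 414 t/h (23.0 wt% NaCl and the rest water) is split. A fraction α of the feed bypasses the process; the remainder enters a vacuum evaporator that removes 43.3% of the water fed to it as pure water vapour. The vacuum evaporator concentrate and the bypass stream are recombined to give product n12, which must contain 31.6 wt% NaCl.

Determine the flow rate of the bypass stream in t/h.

76.07 t/h

All 414×0.230 = 95.22 t/h of NaCl reaches n12, so n12 = 95.22/0.316 = 301.33 t/h and vapour = 112.67 t/h.
The evaporator receives (1−α)·414 of feed at 0.770 water and removes 0.433 of that water:
0.433×0.770×(1−α)×414 = 112.67
(1−α) = 112.67/138.03 = 0.8163;  α = 0.1837.
Bypass flow = 0.1837×414 = 76.065 t/h.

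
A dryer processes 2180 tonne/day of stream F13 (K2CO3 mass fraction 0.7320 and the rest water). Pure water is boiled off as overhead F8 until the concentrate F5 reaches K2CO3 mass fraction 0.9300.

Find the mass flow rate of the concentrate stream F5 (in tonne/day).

K2CO3 is conserved: 2180×0.732 = 1595.8 tonne/day all reports to the concentrate.
Concentrate = 1595.8/(target fraction) = 1715.9 tonne/day.

1716 tonne/day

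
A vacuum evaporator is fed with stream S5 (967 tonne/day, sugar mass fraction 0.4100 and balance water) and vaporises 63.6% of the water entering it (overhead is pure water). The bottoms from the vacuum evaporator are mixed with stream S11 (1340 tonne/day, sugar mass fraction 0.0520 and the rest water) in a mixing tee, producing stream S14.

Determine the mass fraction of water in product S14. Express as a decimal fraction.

0.7602

Vapour removed = 0.636×0.590×967 = 362.86 tonne/day; concentrate = 604.14 tonne/day.
water reaching the mixer = 207.67 (from concentrate) + 1340×0.948 = 1478 tonne/day.
Product flow = 604.14 + 1340 = 1944.1 tonne/day; water fraction = 0.7602.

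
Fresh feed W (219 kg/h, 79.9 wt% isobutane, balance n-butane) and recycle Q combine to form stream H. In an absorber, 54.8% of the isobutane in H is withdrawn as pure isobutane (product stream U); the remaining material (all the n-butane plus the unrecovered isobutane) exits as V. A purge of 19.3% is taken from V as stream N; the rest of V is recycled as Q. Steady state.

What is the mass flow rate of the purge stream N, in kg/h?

n-butane enters only via W and leaves only via the purge: 219×0.201 = 0.193×(n-butane in V), and the absorber passes all n-butane, so n-butane in H = n-butane in V = 228.08 kg/h.
isobutane in H: m_A = 219×0.799 + (1−0.193)·(1−0.548)·m_A, so m_A = 174.98/0.6352 = 275.46 kg/h.
V = (1−0.548)×275.46 + 228.08 = 352.58 kg/h.
Purge N = 0.193×352.58 = 68.049 kg/h.

68.05 kg/h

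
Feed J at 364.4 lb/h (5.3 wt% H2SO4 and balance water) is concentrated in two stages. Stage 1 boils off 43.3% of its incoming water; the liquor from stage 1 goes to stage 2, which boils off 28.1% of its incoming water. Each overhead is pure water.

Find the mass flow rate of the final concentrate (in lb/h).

160 lb/h

water in feed = 364.4×0.947 = 345.09 lb/h.
After stage 1: water left = (1−0.433)×345.09 = 195.66; stream total = 214.98 lb/h.
After stage 2: water left = (1−0.281)×195.66 = 140.68; final concentrate = 160 lb/h.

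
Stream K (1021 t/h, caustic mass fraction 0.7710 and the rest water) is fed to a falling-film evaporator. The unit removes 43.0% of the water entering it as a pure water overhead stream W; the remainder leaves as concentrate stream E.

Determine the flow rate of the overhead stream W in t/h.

100.5 t/h

water entering = 1021×0.229 = 233.81 t/h; overhead removed = 0.430×233.81 = 100.54 t/h.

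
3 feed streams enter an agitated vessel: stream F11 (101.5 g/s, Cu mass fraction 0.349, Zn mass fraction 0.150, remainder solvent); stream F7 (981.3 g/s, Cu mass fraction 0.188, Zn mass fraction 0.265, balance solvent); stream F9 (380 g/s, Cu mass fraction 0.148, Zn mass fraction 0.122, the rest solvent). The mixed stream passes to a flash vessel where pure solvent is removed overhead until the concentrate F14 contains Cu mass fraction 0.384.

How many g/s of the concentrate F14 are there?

719.1 g/s

Cu entering = 101.5×0.349 + 981.3×0.188 + 380×0.148 = 276.15 g/s.
All Cu reports to F14, so F14 = 276.15/0.384 = 719.14 g/s.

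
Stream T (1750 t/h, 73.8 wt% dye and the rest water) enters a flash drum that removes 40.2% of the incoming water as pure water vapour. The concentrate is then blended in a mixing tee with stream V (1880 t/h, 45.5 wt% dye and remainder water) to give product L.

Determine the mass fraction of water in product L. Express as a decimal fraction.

0.377

Vapour removed = 0.402×0.262×1750 = 184.32 t/h; concentrate = 1565.7 t/h.
water reaching the mixer = 274.18 (from concentrate) + 1880×0.545 = 1298.8 t/h.
Product flow = 1565.7 + 1880 = 3445.7 t/h; water fraction = 0.377.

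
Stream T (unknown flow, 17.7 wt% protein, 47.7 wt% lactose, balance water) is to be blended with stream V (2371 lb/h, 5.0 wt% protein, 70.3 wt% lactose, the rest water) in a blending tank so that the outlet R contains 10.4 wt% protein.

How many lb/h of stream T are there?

1754 lb/h

Let T be the unknown flow. Total out = 2371 + T.
protein balance: 118.55 + 0.177·T = 0.104·(2371 + T)
(0.177 − 0.104)·T = 0.104×2371 − 118.55 = 128.03
T = 128.03 / 0.073 = 1753.9 lb/h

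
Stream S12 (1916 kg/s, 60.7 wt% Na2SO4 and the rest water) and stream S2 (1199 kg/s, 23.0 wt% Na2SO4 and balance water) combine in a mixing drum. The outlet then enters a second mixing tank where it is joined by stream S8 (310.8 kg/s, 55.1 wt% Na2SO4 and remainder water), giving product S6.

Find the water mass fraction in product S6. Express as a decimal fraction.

0.530

Overall, product flow = 3425.8 kg/s.
water in = 1916×0.393 + 1199×0.770 + 310.8×0.449 = 1815.8 kg/s.
water fraction in S6 = 0.530.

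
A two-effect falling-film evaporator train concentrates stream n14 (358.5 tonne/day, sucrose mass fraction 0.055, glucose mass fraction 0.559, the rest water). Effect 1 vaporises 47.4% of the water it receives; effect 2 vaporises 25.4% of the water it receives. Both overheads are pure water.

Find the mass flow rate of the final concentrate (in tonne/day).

274.4 tonne/day

water in feed = 358.5×0.386 = 138.38 tonne/day.
After stage 1: water left = (1−0.474)×138.38 = 72.788; stream total = 292.91 tonne/day.
After stage 2: water left = (1−0.254)×72.788 = 54.3; final concentrate = 274.42 tonne/day.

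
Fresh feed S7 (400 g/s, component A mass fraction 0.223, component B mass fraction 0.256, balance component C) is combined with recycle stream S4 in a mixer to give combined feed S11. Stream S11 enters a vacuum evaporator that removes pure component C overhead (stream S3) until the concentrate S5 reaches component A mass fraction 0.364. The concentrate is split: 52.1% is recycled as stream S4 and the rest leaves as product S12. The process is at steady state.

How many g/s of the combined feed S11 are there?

666.5 g/s

Overall component A balance (none leaves overhead): component A in fresh feed = component A in product, i.e. 400×0.223 = (1−0.521)·S5·0.364.
S5 = 89.2/(0.364×0.479) = 511.6 g/s.
Recycle S4 = 0.521×511.6 = 266.54 g/s.
Combined feed S11 = 400 + 266.54 = 666.54 g/s.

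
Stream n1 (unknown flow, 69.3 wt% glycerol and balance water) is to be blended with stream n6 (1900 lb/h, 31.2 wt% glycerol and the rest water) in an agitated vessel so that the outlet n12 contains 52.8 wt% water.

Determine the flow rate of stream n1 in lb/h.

Let n1 be the unknown flow. Total out = 1900 + n1.
water balance: 1307.2 + 0.307·n1 = 0.528·(1900 + n1)
(0.307 − 0.528)·n1 = 0.528×1900 − 1307.2 = -304
n1 = -304 / -0.221 = 1375.6 lb/h

1376 lb/h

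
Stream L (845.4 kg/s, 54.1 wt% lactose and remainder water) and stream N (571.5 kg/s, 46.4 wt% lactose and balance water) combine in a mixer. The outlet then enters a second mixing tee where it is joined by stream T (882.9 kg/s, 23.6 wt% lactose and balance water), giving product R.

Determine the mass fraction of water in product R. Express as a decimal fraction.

0.595

Overall, product flow = 2299.8 kg/s.
water in = 845.4×0.459 + 571.5×0.536 + 882.9×0.764 = 1368.9 kg/s.
water fraction in R = 0.595.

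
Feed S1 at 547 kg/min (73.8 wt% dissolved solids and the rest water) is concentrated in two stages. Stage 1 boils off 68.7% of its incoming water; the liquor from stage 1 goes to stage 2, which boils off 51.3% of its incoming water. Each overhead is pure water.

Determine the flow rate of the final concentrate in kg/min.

water in feed = 547×0.262 = 143.31 kg/min.
After stage 1: water left = (1−0.687)×143.31 = 44.857; stream total = 448.54 kg/min.
After stage 2: water left = (1−0.513)×44.857 = 21.845; final concentrate = 425.53 kg/min.

425.5 kg/min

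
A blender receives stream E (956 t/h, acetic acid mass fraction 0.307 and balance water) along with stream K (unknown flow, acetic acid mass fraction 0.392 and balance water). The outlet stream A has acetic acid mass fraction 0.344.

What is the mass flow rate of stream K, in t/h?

Let K be the unknown flow. Total out = 956 + K.
acetic acid balance: 293.49 + 0.392·K = 0.344·(956 + K)
(0.392 − 0.344)·K = 0.344×956 − 293.49 = 35.372
K = 35.372 / 0.048 = 736.92 t/h

736.9 t/h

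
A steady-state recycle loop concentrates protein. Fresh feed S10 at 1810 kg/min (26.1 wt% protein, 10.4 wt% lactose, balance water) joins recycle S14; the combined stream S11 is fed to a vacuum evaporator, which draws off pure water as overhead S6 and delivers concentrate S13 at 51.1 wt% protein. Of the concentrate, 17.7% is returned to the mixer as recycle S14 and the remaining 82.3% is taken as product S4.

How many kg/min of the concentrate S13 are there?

Overall protein balance (none leaves overhead): protein in fresh feed = protein in product, i.e. 1810×0.261 = (1−0.177)·S13·0.511.
S13 = 472.41/(0.511×0.823) = 1123.3 kg/min.

1123 kg/min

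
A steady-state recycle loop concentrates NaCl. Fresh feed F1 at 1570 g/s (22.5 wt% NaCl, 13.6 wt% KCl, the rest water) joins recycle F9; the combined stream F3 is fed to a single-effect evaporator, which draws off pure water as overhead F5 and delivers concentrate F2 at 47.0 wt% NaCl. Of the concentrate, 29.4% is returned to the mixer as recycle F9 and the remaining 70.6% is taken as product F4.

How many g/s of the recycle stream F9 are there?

Overall NaCl balance (none leaves overhead): NaCl in fresh feed = NaCl in product, i.e. 1570×0.225 = (1−0.294)·F2·0.470.
F2 = 353.25/(0.470×0.706) = 1064.6 g/s.
Recycle F9 = 0.294×1064.6 = 312.99 g/s.

313 g/s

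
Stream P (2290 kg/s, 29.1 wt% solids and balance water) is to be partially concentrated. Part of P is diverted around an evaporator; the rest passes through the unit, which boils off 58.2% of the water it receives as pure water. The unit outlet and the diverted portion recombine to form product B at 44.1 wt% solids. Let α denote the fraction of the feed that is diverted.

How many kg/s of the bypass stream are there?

402.4 kg/s

All 2290×0.291 = 666.39 kg/s of solids reaches B, so B = 666.39/0.441 = 1511.1 kg/s and vapour = 778.91 kg/s.
The evaporator receives (1−α)·2290 of feed at 0.709 water and removes 0.582 of that water:
0.582×0.709×(1−α)×2290 = 778.91
(1−α) = 778.91/944.94 = 0.8243;  α = 0.1757.
Bypass flow = 0.1757×2290 = 402.36 kg/s.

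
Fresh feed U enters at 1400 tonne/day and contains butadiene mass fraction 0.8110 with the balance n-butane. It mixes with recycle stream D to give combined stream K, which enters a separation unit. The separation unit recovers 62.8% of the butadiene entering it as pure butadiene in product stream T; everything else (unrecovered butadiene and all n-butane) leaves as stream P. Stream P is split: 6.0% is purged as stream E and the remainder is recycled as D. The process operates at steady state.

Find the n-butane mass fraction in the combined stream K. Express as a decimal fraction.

n-butane enters only via U and leaves only via the purge: 1400×0.189 = 0.060×(n-butane in P), and the separation unit passes all n-butane, so n-butane in K = n-butane in P = 4410 tonne/day.
butadiene in K: m_A = 1400×0.811 + (1−0.060)·(1−0.628)·m_A, so m_A = 1135.4/0.6503 = 1745.9 tonne/day.
K = 1745.9 + 4410 = 6155.9 tonne/day.
n-butane fraction in K = 4410/6155.9 = 0.7164.

0.7164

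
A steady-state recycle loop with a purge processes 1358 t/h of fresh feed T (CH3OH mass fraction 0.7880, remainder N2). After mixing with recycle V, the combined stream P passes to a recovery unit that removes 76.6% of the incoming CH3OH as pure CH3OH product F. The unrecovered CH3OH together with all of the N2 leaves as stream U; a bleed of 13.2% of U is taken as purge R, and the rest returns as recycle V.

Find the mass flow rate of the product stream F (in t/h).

CH3OH in P: m_A = 1358×0.788 + (1−0.132)·(1−0.766)·m_A, so m_A = 1070.1/0.7969 = 1342.9 t/h.
Product F = 0.766×1342.9 = 1028.6 t/h.

1029 t/h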